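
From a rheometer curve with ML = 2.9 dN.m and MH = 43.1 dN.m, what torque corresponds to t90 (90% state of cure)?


M90 = ML + 0.9 * (MH - ML)
M90 = 2.9 + 0.9 * (43.1 - 2.9)
M90 = 2.9 + 0.9 * 40.2
M90 = 39.08 dN.m

39.08 dN.m


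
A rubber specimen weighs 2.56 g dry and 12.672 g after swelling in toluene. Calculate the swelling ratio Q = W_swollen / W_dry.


Q = W_swollen / W_dry
Q = 12.672 / 2.56
Q = 4.95

Q = 4.95


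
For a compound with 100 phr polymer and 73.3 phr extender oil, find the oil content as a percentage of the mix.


Oil % = oil / (100 + oil) * 100
= 73.3 / (100 + 73.3) * 100
= 73.3 / 173.3 * 100
= 42.3%

42.3%


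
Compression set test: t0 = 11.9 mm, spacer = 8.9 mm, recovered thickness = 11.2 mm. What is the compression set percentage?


CS = (t0 - recovered) / (t0 - ts) * 100
= (11.9 - 11.2) / (11.9 - 8.9) * 100
= 0.7 / 3.0 * 100
= 23.3%

23.3%


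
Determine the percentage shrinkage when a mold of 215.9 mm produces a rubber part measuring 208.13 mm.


Shrinkage = (mold - part) / mold * 100
= (215.9 - 208.13) / 215.9 * 100
= 7.77 / 215.9 * 100
= 3.6%

3.6%


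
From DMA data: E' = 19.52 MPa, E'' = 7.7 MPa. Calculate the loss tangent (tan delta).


tan delta = E'' / E'
= 7.7 / 19.52
= 0.3945

tan delta = 0.3945


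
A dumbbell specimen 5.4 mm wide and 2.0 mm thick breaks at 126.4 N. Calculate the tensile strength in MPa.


Area = width * thickness = 5.4 * 2.0 = 10.8 mm^2
TS = force / area = 126.4 / 10.8 = 11.7 MPa

11.7 MPa


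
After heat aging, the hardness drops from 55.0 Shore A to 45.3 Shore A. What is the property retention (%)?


Retention = aged / original * 100
= 45.3 / 55.0 * 100
= 82.4%

82.4%


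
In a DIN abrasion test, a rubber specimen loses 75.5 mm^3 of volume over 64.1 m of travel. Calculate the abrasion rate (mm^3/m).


Rate = volume_loss / distance
= 75.5 / 64.1
= 1.178 mm^3/m

1.178 mm^3/m


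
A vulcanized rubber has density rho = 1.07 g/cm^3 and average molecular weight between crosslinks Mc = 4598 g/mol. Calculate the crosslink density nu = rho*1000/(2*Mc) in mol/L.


nu = rho * 1000 / (2 * Mc)
nu = 1.07 * 1000 / (2 * 4598)
nu = 1070.0 / 9196
nu = 0.1164 mol/L

0.1164 mol/L


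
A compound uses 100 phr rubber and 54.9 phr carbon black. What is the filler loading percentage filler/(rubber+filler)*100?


Filler % = filler / (rubber + filler) * 100
= 54.9 / (100 + 54.9) * 100
= 54.9 / 154.9 * 100
= 35.44%

35.44%


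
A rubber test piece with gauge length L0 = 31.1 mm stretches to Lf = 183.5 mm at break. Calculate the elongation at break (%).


Elongation = (Lf - L0) / L0 * 100
= (183.5 - 31.1) / 31.1 * 100
= 152.4 / 31.1 * 100
= 490.0%

490.0%


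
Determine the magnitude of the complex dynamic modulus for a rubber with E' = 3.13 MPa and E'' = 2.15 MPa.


|E*| = sqrt(E'^2 + E''^2)
= sqrt(3.13^2 + 2.15^2)
= sqrt(9.7969 + 4.6225)
= 3.797 MPa

3.797 MPa


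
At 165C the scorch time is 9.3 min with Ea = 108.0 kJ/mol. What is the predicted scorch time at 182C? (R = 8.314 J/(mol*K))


Convert temperatures: T1 = 165 + 273.15 = 438.15 K, T2 = 182 + 273.15 = 455.15 K
ts2_new = 9.3 * exp(108000 / 8.314 * (1/455.15 - 1/438.15))
1/T2 - 1/T1 = -8.5246e-05
ts2_new = 3.07 min

3.07 min


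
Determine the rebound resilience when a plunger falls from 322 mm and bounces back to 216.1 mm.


Resilience = h_rebound / h_drop * 100
= 216.1 / 322 * 100
= 67.1%

67.1%


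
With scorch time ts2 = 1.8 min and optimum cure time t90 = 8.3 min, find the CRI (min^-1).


CRI = 100 / (t90 - ts2)
= 100 / (8.3 - 1.8)
= 100 / 6.5
= 15.38 min^-1

15.38 min^-1


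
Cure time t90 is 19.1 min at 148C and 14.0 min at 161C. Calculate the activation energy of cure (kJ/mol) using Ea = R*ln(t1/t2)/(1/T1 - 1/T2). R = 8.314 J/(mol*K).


T1 = 421.15 K, T2 = 434.15 K
1/T1 - 1/T2 = 7.1100e-05
ln(t1/t2) = ln(19.1/14.0) = 0.3106
Ea = 8.314 * 0.3106 / 7.1100e-05 = 36323.5328 J/mol
Ea = 36.32 kJ/mol

36.32 kJ/mol


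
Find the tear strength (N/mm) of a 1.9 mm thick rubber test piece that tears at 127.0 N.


Tear strength = force / thickness
= 127.0 / 1.9
= 66.84 N/mm

66.84 N/mm


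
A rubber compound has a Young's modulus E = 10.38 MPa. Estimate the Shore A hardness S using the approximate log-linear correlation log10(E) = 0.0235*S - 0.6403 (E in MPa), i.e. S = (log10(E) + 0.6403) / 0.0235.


log10(E) = 0.0235*S - 0.6403  =>  S = (log10(E) + 0.6403) / 0.0235
log10(10.38) = 1.016197
S = (1.016197 + 0.6403) / 0.0235 = 1.656497 / 0.0235
S = 70.5

Shore A = 70.5


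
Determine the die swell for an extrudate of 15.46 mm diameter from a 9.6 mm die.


Die swell ratio = D_extrudate / D_die
= 15.46 / 9.6
= 1.61

Die swell = 1.61


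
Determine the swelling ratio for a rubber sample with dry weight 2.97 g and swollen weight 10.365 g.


Q = W_swollen / W_dry
Q = 10.365 / 2.97
Q = 3.49

Q = 3.49


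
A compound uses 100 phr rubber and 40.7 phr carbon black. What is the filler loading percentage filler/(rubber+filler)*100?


Filler % = filler / (rubber + filler) * 100
= 40.7 / (100 + 40.7) * 100
= 40.7 / 140.7 * 100
= 28.93%

28.93%


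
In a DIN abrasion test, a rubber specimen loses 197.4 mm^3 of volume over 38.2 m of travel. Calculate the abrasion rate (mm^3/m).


Rate = volume_loss / distance
= 197.4 / 38.2
= 5.168 mm^3/m

5.168 mm^3/m


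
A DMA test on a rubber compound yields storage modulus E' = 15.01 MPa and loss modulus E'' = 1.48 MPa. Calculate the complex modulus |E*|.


|E*| = sqrt(E'^2 + E''^2)
= sqrt(15.01^2 + 1.48^2)
= sqrt(225.3001 + 2.1904)
= 15.083 MPa

15.083 MPa


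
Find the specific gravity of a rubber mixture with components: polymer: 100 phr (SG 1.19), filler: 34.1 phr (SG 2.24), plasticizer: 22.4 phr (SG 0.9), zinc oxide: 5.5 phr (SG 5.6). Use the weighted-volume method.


Sum of weights = 162.0
Volume contributions:
  polymer: 100/1.19 = 84.0336
  filler: 34.1/2.24 = 15.2232
  plasticizer: 22.4/0.9 = 24.8889
  zinc oxide: 5.5/5.6 = 0.9821
Sum of volumes = 125.1279
SG = 162.0 / 125.1279 = 1.295

SG = 1.295


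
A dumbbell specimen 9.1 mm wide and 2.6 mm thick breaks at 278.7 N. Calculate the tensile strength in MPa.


Area = width * thickness = 9.1 * 2.6 = 23.66 mm^2
TS = force / area = 278.7 / 23.66 = 11.78 MPa

11.78 MPa


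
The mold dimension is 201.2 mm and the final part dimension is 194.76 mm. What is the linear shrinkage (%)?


Shrinkage = (mold - part) / mold * 100
= (201.2 - 194.76) / 201.2 * 100
= 6.44 / 201.2 * 100
= 3.2%

3.2%


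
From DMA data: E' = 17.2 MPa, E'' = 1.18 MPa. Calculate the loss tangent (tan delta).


tan delta = E'' / E'
= 1.18 / 17.2
= 0.0686

tan delta = 0.0686


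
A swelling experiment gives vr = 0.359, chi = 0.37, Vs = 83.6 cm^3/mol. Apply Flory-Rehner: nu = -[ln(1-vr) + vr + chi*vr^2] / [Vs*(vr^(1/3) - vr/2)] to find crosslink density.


ln(1 - vr) = ln(1 - 0.359) = -0.4447
Numerator = -((-0.4447) + 0.359 + 0.37 * 0.359^2) = 0.0380
Denominator = 83.6 * (0.359^(1/3) - 0.359/2) = 44.4099
nu = 0.0380 / 44.4099 = 8.5656e-04 mol/cm^3

8.5656e-04 mol/cm^3


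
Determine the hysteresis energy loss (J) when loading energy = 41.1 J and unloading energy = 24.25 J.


Hysteresis loss = loading - unloading
= 41.1 - 24.25
= 16.85 J

16.85 J


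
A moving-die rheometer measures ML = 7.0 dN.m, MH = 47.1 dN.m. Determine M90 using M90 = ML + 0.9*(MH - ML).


M90 = ML + 0.9 * (MH - ML)
M90 = 7.0 + 0.9 * (47.1 - 7.0)
M90 = 7.0 + 0.9 * 40.1
M90 = 43.09 dN.m

43.09 dN.m


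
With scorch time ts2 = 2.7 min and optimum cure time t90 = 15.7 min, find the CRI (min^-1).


CRI = 100 / (t90 - ts2)
= 100 / (15.7 - 2.7)
= 100 / 13.0
= 7.69 min^-1

7.69 min^-1


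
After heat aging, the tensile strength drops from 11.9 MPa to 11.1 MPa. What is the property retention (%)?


Retention = aged / original * 100
= 11.1 / 11.9 * 100
= 93.3%

93.3%


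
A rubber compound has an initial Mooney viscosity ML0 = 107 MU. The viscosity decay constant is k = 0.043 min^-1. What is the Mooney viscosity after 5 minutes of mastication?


ML = ML0 * exp(-k * t)
ML = 107 * exp(-0.043 * 5)
ML = 107 * 0.8065
ML = 86.3 MU

86.3 MU


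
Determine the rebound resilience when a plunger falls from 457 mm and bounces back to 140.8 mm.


Resilience = h_rebound / h_drop * 100
= 140.8 / 457 * 100
= 30.8%

30.8%


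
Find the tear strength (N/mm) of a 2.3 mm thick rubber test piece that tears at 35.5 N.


Tear strength = force / thickness
= 35.5 / 2.3
= 15.43 N/mm

15.43 N/mm


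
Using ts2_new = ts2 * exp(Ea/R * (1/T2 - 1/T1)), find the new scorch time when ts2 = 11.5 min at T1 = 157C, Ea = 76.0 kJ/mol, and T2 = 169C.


Convert temperatures: T1 = 157 + 273.15 = 430.15 K, T2 = 169 + 273.15 = 442.15 K
ts2_new = 11.5 * exp(76000 / 8.314 * (1/442.15 - 1/430.15))
1/T2 - 1/T1 = -6.3095e-05
ts2_new = 6.46 min

6.46 min


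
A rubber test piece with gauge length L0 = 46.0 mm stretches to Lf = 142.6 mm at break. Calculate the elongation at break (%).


Elongation = (Lf - L0) / L0 * 100
= (142.6 - 46.0) / 46.0 * 100
= 96.6 / 46.0 * 100
= 210.0%

210.0%


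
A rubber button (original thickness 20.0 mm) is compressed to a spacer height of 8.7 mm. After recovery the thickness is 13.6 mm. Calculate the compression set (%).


CS = (t0 - recovered) / (t0 - ts) * 100
= (20.0 - 13.6) / (20.0 - 8.7) * 100
= 6.4 / 11.3 * 100
= 56.6%

56.6%


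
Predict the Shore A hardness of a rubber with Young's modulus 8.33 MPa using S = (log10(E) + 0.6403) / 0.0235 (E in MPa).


log10(E) = 0.0235*S - 0.6403  =>  S = (log10(E) + 0.6403) / 0.0235
log10(8.33) = 0.920645
S = (0.920645 + 0.6403) / 0.0235 = 1.560945 / 0.0235
S = 66.4

Shore A = 66.4


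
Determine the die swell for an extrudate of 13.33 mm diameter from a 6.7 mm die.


Die swell ratio = D_extrudate / D_die
= 13.33 / 6.7
= 1.99

Die swell = 1.99


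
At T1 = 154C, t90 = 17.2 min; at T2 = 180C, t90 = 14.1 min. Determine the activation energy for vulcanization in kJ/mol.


T1 = 427.15 K, T2 = 453.15 K
1/T1 - 1/T2 = 1.3432e-04
ln(t1/t2) = ln(17.2/14.1) = 0.1987
Ea = 8.314 * 0.1987 / 1.3432e-04 = 12300.7764 J/mol
Ea = 12.3 kJ/mol

12.3 kJ/mol


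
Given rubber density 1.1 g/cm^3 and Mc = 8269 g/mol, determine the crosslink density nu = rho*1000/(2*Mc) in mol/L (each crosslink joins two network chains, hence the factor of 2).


nu = rho * 1000 / (2 * Mc)
nu = 1.1 * 1000 / (2 * 8269)
nu = 1100.0 / 16538
nu = 0.0665 mol/L

0.0665 mol/L


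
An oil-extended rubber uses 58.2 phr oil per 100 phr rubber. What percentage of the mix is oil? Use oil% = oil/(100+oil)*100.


Oil % = oil / (100 + oil) * 100
= 58.2 / (100 + 58.2) * 100
= 58.2 / 158.2 * 100
= 36.79%

36.79%


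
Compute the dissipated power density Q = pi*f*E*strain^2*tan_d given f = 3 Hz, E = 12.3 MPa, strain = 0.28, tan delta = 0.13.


Q = pi * f * E * strain^2 * tan_d
= pi * 3 * 12.3 * 0.28^2 * 0.13
= pi * 3 * 12.3 * 0.0784 * 0.13
= 1.1815

Q = 1.1815


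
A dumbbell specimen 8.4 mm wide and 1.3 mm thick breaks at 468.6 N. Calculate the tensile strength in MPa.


Area = width * thickness = 8.4 * 1.3 = 10.92 mm^2
TS = force / area = 468.6 / 10.92 = 42.91 MPa

42.91 MPa


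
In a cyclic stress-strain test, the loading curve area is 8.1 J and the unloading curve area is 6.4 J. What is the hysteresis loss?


Hysteresis loss = loading - unloading
= 8.1 - 6.4
= 1.7 J

1.7 J


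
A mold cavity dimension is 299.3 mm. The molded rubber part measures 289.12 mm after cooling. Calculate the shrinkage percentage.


Shrinkage = (mold - part) / mold * 100
= (299.3 - 289.12) / 299.3 * 100
= 10.18 / 299.3 * 100
= 3.4%

3.4%


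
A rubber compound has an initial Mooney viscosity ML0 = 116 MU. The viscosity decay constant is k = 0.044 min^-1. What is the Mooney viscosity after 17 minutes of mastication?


ML = ML0 * exp(-k * t)
ML = 116 * exp(-0.044 * 17)
ML = 116 * 0.4733
ML = 54.9 MU

54.9 MU


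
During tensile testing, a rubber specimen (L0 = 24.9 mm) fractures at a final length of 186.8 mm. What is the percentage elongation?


Elongation = (Lf - L0) / L0 * 100
= (186.8 - 24.9) / 24.9 * 100
= 161.9 / 24.9 * 100
= 650.2%

650.2%


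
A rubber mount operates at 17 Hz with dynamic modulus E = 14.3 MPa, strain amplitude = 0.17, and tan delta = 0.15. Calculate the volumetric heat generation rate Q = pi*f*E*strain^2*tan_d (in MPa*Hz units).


Q = pi * f * E * strain^2 * tan_d
= pi * 17 * 14.3 * 0.17^2 * 0.15
= pi * 17 * 14.3 * 0.0289 * 0.15
= 3.3107

Q = 3.3107


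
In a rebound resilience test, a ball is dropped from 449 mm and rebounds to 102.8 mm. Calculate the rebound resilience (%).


Resilience = h_rebound / h_drop * 100
= 102.8 / 449 * 100
= 22.9%

22.9%


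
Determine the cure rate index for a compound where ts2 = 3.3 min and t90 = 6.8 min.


CRI = 100 / (t90 - ts2)
= 100 / (6.8 - 3.3)
= 100 / 3.5
= 28.57 min^-1

28.57 min^-1


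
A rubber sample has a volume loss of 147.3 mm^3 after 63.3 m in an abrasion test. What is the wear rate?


Rate = volume_loss / distance
= 147.3 / 63.3
= 2.327 mm^3/m

2.327 mm^3/m


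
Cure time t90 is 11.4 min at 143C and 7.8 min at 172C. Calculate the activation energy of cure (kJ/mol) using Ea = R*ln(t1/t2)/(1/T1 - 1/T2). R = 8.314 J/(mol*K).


T1 = 416.15 K, T2 = 445.15 K
1/T1 - 1/T2 = 1.5655e-04
ln(t1/t2) = ln(11.4/7.8) = 0.3795
Ea = 8.314 * 0.3795 / 1.5655e-04 = 20154.3224 J/mol
Ea = 20.15 kJ/mol

20.15 kJ/mol


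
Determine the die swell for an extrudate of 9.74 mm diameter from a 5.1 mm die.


Die swell ratio = D_extrudate / D_die
= 9.74 / 5.1
= 1.91

Die swell = 1.91


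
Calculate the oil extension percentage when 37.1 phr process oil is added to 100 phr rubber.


Oil % = oil / (100 + oil) * 100
= 37.1 / (100 + 37.1) * 100
= 37.1 / 137.1 * 100
= 27.06%

27.06%


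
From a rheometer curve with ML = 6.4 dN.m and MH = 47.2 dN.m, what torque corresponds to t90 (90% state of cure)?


M90 = ML + 0.9 * (MH - ML)
M90 = 6.4 + 0.9 * (47.2 - 6.4)
M90 = 6.4 + 0.9 * 40.8
M90 = 43.12 dN.m

43.12 dN.m


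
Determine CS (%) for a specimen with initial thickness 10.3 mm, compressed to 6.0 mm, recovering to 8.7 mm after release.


CS = (t0 - recovered) / (t0 - ts) * 100
= (10.3 - 8.7) / (10.3 - 6.0) * 100
= 1.6 / 4.3 * 100
= 37.2%

37.2%


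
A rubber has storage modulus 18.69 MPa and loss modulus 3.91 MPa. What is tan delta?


tan delta = E'' / E'
= 3.91 / 18.69
= 0.2092

tan delta = 0.2092


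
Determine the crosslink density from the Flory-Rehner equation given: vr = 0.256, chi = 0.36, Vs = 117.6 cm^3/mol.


ln(1 - vr) = ln(1 - 0.256) = -0.2957
Numerator = -((-0.2957) + 0.256 + 0.36 * 0.256^2) = 0.0161
Denominator = 117.6 * (0.256^(1/3) - 0.256/2) = 59.6185
nu = 0.0161 / 59.6185 = 2.7041e-04 mol/cm^3

2.7041e-04 mol/cm^3


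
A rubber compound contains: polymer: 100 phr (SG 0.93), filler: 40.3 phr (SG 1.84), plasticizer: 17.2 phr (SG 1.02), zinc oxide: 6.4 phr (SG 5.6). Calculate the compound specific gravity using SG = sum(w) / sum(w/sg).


Sum of weights = 163.9
Volume contributions:
  polymer: 100/0.93 = 107.5269
  filler: 40.3/1.84 = 21.9022
  plasticizer: 17.2/1.02 = 16.8627
  zinc oxide: 6.4/5.6 = 1.1429
Sum of volumes = 147.4347
SG = 163.9 / 147.4347 = 1.112

SG = 1.112


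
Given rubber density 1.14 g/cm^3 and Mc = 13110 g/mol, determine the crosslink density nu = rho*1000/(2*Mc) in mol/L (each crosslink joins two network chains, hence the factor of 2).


nu = rho * 1000 / (2 * Mc)
nu = 1.14 * 1000 / (2 * 13110)
nu = 1140.0 / 26220
nu = 0.0435 mol/L

0.0435 mol/L


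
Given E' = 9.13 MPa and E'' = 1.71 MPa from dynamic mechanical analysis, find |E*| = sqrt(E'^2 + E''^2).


|E*| = sqrt(E'^2 + E''^2)
= sqrt(9.13^2 + 1.71^2)
= sqrt(83.3569 + 2.9241)
= 9.289 MPa

9.289 MPa


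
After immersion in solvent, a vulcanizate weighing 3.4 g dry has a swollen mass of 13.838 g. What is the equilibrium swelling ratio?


Q = W_swollen / W_dry
Q = 13.838 / 3.4
Q = 4.07

Q = 4.07


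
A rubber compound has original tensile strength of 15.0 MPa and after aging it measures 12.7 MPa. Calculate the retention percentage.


Retention = aged / original * 100
= 12.7 / 15.0 * 100
= 84.7%

84.7%


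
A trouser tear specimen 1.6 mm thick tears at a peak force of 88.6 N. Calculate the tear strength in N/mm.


Tear strength = force / thickness
= 88.6 / 1.6
= 55.37 N/mm

55.37 N/mm


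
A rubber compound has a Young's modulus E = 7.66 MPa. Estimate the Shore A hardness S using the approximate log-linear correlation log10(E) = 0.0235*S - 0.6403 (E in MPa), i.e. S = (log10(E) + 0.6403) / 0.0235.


log10(E) = 0.0235*S - 0.6403  =>  S = (log10(E) + 0.6403) / 0.0235
log10(7.66) = 0.884229
S = (0.884229 + 0.6403) / 0.0235 = 1.524529 / 0.0235
S = 64.9

Shore A = 64.9


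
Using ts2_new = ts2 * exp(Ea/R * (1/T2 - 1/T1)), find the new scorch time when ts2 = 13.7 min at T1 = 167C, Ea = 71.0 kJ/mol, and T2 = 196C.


Convert temperatures: T1 = 167 + 273.15 = 440.15 K, T2 = 196 + 273.15 = 469.15 K
ts2_new = 13.7 * exp(71000 / 8.314 * (1/469.15 - 1/440.15))
1/T2 - 1/T1 = -1.4044e-04
ts2_new = 4.13 min

4.13 min


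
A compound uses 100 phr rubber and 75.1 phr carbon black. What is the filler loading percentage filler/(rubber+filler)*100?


Filler % = filler / (rubber + filler) * 100
= 75.1 / (100 + 75.1) * 100
= 75.1 / 175.1 * 100
= 42.89%

42.89%


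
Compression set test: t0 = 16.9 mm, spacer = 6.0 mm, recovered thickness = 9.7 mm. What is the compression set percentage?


CS = (t0 - recovered) / (t0 - ts) * 100
= (16.9 - 9.7) / (16.9 - 6.0) * 100
= 7.2 / 10.9 * 100
= 66.1%

66.1%


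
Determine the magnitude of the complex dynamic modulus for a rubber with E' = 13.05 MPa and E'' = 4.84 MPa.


|E*| = sqrt(E'^2 + E''^2)
= sqrt(13.05^2 + 4.84^2)
= sqrt(170.3025 + 23.4256)
= 13.919 MPa

13.919 MPa


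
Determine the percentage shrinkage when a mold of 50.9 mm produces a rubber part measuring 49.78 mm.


Shrinkage = (mold - part) / mold * 100
= (50.9 - 49.78) / 50.9 * 100
= 1.12 / 50.9 * 100
= 2.2%

2.2%


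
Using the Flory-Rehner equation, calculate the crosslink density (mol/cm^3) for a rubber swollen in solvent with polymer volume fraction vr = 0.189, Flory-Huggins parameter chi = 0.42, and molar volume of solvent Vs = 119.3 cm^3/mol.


ln(1 - vr) = ln(1 - 0.189) = -0.2095
Numerator = -((-0.2095) + 0.189 + 0.42 * 0.189^2) = 0.0055
Denominator = 119.3 * (0.189^(1/3) - 0.189/2) = 57.1900
nu = 0.0055 / 57.1900 = 9.5898e-05 mol/cm^3

9.5898e-05 mol/cm^3


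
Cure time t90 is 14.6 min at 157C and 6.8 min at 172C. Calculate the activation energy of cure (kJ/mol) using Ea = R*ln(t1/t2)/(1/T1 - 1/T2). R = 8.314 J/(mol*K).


T1 = 430.15 K, T2 = 445.15 K
1/T1 - 1/T2 = 7.8337e-05
ln(t1/t2) = ln(14.6/6.8) = 0.7641
Ea = 8.314 * 0.7641 / 7.8337e-05 = 81095.1068 J/mol
Ea = 81.1 kJ/mol

81.1 kJ/mol


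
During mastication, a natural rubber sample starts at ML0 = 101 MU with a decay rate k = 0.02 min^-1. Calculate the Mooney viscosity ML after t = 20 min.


ML = ML0 * exp(-k * t)
ML = 101 * exp(-0.02 * 20)
ML = 101 * 0.6703
ML = 67.7 MU

67.7 MU


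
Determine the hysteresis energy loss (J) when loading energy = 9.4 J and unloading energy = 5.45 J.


Hysteresis loss = loading - unloading
= 9.4 - 5.45
= 3.95 J

3.95 J


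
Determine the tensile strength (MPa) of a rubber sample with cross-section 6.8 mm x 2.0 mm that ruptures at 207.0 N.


Area = width * thickness = 6.8 * 2.0 = 13.6 mm^2
TS = force / area = 207.0 / 13.6 = 15.22 MPa

15.22 MPa


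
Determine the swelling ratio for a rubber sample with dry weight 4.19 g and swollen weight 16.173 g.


Q = W_swollen / W_dry
Q = 16.173 / 4.19
Q = 3.86

Q = 3.86


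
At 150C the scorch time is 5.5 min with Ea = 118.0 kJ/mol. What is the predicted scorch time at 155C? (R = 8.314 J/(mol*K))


Convert temperatures: T1 = 150 + 273.15 = 423.15 K, T2 = 155 + 273.15 = 428.15 K
ts2_new = 5.5 * exp(118000 / 8.314 * (1/428.15 - 1/423.15))
1/T2 - 1/T1 = -2.7598e-05
ts2_new = 3.72 min

3.72 min


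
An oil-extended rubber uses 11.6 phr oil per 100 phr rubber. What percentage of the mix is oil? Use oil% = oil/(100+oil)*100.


Oil % = oil / (100 + oil) * 100
= 11.6 / (100 + 11.6) * 100
= 11.6 / 111.6 * 100
= 10.39%

10.39%


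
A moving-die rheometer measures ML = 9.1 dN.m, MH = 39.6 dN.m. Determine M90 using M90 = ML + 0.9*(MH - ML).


M90 = ML + 0.9 * (MH - ML)
M90 = 9.1 + 0.9 * (39.6 - 9.1)
M90 = 9.1 + 0.9 * 30.5
M90 = 36.55 dN.m

36.55 dN.m


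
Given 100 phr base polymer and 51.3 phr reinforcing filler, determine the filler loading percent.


Filler % = filler / (rubber + filler) * 100
= 51.3 / (100 + 51.3) * 100
= 51.3 / 151.3 * 100
= 33.91%

33.91%


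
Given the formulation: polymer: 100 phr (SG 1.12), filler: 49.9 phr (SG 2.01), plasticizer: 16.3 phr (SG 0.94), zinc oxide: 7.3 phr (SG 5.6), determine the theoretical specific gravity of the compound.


Sum of weights = 173.5
Volume contributions:
  polymer: 100/1.12 = 89.2857
  filler: 49.9/2.01 = 24.8259
  plasticizer: 16.3/0.94 = 17.3404
  zinc oxide: 7.3/5.6 = 1.3036
Sum of volumes = 132.7556
SG = 173.5 / 132.7556 = 1.307

SG = 1.307


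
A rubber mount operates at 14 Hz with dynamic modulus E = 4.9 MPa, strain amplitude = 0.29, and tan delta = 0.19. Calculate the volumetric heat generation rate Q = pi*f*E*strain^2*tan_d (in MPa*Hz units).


Q = pi * f * E * strain^2 * tan_d
= pi * 14 * 4.9 * 0.29^2 * 0.19
= pi * 14 * 4.9 * 0.0841 * 0.19
= 3.4437

Q = 3.4437


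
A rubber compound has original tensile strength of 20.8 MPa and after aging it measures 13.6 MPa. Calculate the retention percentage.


Retention = aged / original * 100
= 13.6 / 20.8 * 100
= 65.4%

65.4%


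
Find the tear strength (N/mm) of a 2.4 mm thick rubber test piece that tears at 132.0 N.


Tear strength = force / thickness
= 132.0 / 2.4
= 55.0 N/mm

55.0 N/mm


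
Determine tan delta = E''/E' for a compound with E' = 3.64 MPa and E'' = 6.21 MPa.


tan delta = E'' / E'
= 6.21 / 3.64
= 1.706

tan delta = 1.706


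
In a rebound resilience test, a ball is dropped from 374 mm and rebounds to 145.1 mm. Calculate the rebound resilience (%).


Resilience = h_rebound / h_drop * 100
= 145.1 / 374 * 100
= 38.8%

38.8%


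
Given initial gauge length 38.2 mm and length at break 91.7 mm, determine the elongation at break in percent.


Elongation = (Lf - L0) / L0 * 100
= (91.7 - 38.2) / 38.2 * 100
= 53.5 / 38.2 * 100
= 140.1%

140.1%


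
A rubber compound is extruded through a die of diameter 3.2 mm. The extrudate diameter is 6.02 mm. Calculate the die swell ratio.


Die swell ratio = D_extrudate / D_die
= 6.02 / 3.2
= 1.881

Die swell = 1.881


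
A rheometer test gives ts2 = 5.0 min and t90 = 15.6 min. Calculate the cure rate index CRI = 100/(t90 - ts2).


CRI = 100 / (t90 - ts2)
= 100 / (15.6 - 5.0)
= 100 / 10.6
= 9.43 min^-1

9.43 min^-1


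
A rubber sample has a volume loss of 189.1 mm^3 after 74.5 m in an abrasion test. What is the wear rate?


Rate = volume_loss / distance
= 189.1 / 74.5
= 2.538 mm^3/m

2.538 mm^3/m


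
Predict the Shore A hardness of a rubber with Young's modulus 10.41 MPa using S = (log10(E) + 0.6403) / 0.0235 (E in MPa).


log10(E) = 0.0235*S - 0.6403  =>  S = (log10(E) + 0.6403) / 0.0235
log10(10.41) = 1.017451
S = (1.017451 + 0.6403) / 0.0235 = 1.657751 / 0.0235
S = 70.5

Shore A = 70.5


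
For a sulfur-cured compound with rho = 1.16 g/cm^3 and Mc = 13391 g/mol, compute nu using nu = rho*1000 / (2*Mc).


nu = rho * 1000 / (2 * Mc)
nu = 1.16 * 1000 / (2 * 13391)
nu = 1160.0 / 26782
nu = 0.0433 mol/L

0.0433 mol/L


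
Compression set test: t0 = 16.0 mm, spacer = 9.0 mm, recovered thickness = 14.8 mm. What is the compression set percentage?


CS = (t0 - recovered) / (t0 - ts) * 100
= (16.0 - 14.8) / (16.0 - 9.0) * 100
= 1.2 / 7.0 * 100
= 17.1%

17.1%


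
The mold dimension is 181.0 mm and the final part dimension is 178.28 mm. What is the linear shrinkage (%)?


Shrinkage = (mold - part) / mold * 100
= (181.0 - 178.28) / 181.0 * 100
= 2.72 / 181.0 * 100
= 1.5%

1.5%


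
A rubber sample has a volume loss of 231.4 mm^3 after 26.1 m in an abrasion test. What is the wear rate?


Rate = volume_loss / distance
= 231.4 / 26.1
= 8.866 mm^3/m

8.866 mm^3/m


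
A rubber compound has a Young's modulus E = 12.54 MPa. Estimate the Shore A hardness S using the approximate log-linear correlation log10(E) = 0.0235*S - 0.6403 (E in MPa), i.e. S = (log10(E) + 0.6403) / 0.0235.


log10(E) = 0.0235*S - 0.6403  =>  S = (log10(E) + 0.6403) / 0.0235
log10(12.54) = 1.098298
S = (1.098298 + 0.6403) / 0.0235 = 1.738598 / 0.0235
S = 74.0

Shore A = 74.0


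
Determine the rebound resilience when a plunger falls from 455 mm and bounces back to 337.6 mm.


Resilience = h_rebound / h_drop * 100
= 337.6 / 455 * 100
= 74.2%

74.2%


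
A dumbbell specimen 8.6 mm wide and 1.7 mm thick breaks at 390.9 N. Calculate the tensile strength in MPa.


Area = width * thickness = 8.6 * 1.7 = 14.62 mm^2
TS = force / area = 390.9 / 14.62 = 26.74 MPa

26.74 MPa


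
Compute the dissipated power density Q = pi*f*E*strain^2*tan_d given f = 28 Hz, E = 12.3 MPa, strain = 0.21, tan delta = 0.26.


Q = pi * f * E * strain^2 * tan_d
= pi * 28 * 12.3 * 0.21^2 * 0.26
= pi * 28 * 12.3 * 0.0441 * 0.26
= 12.4058

Q = 12.4058


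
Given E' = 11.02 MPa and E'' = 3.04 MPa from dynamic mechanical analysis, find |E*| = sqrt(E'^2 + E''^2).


|E*| = sqrt(E'^2 + E''^2)
= sqrt(11.02^2 + 3.04^2)
= sqrt(121.4404 + 9.2416)
= 11.432 MPa

11.432 MPa


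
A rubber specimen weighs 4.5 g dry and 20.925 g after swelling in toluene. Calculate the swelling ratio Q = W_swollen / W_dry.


Q = W_swollen / W_dry
Q = 20.925 / 4.5
Q = 4.65

Q = 4.65


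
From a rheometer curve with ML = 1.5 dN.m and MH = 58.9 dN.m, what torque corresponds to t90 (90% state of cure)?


M90 = ML + 0.9 * (MH - ML)
M90 = 1.5 + 0.9 * (58.9 - 1.5)
M90 = 1.5 + 0.9 * 57.4
M90 = 53.16 dN.m

53.16 dN.m


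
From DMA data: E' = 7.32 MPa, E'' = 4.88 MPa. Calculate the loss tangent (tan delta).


tan delta = E'' / E'
= 4.88 / 7.32
= 0.6667

tan delta = 0.6667


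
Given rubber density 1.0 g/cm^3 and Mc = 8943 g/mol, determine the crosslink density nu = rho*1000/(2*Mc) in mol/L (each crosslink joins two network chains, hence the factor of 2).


nu = rho * 1000 / (2 * Mc)
nu = 1.0 * 1000 / (2 * 8943)
nu = 1000.0 / 17886
nu = 0.0559 mol/L

0.0559 mol/L


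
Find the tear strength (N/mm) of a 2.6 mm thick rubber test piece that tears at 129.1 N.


Tear strength = force / thickness
= 129.1 / 2.6
= 49.65 N/mm

49.65 N/mm


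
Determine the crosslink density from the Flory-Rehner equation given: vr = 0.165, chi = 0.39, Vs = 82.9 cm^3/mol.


ln(1 - vr) = ln(1 - 0.165) = -0.1803
Numerator = -((-0.1803) + 0.165 + 0.39 * 0.165^2) = 0.0047
Denominator = 82.9 * (0.165^(1/3) - 0.165/2) = 38.6298
nu = 0.0047 / 38.6298 = 1.2182e-04 mol/cm^3

1.2182e-04 mol/cm^3


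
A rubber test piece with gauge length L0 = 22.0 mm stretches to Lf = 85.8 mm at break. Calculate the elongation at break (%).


Elongation = (Lf - L0) / L0 * 100
= (85.8 - 22.0) / 22.0 * 100
= 63.8 / 22.0 * 100
= 290.0%

290.0%


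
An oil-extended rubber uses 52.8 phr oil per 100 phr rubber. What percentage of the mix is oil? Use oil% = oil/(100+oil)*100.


Oil % = oil / (100 + oil) * 100
= 52.8 / (100 + 52.8) * 100
= 52.8 / 152.8 * 100
= 34.55%

34.55%


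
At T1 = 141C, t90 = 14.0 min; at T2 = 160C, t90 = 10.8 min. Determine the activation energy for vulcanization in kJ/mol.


T1 = 414.15 K, T2 = 433.15 K
1/T1 - 1/T2 = 1.0592e-04
ln(t1/t2) = ln(14.0/10.8) = 0.2595
Ea = 8.314 * 0.2595 / 1.0592e-04 = 20370.8196 J/mol
Ea = 20.37 kJ/mol

20.37 kJ/mol


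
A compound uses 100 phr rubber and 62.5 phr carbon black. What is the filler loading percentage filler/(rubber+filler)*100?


Filler % = filler / (rubber + filler) * 100
= 62.5 / (100 + 62.5) * 100
= 62.5 / 162.5 * 100
= 38.46%

38.46%


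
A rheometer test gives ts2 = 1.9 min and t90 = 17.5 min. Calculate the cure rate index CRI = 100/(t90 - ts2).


CRI = 100 / (t90 - ts2)
= 100 / (17.5 - 1.9)
= 100 / 15.6
= 6.41 min^-1

6.41 min^-1


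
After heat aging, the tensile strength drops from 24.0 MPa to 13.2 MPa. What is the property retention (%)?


Retention = aged / original * 100
= 13.2 / 24.0 * 100
= 55.0%

55.0%


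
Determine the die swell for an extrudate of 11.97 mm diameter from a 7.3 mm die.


Die swell ratio = D_extrudate / D_die
= 11.97 / 7.3
= 1.64

Die swell = 1.64


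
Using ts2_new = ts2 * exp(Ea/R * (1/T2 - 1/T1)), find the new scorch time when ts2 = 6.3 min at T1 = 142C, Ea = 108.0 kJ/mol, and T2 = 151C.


Convert temperatures: T1 = 142 + 273.15 = 415.15 K, T2 = 151 + 273.15 = 424.15 K
ts2_new = 6.3 * exp(108000 / 8.314 * (1/424.15 - 1/415.15))
1/T2 - 1/T1 = -5.1111e-05
ts2_new = 3.24 min

3.24 min


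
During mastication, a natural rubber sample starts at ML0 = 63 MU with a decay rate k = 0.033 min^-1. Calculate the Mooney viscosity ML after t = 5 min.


ML = ML0 * exp(-k * t)
ML = 63 * exp(-0.033 * 5)
ML = 63 * 0.8479
ML = 53.42 MU

53.42 MU


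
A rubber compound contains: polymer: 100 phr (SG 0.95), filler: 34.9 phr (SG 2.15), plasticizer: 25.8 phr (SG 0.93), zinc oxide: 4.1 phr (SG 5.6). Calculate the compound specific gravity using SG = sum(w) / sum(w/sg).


Sum of weights = 164.8
Volume contributions:
  polymer: 100/0.95 = 105.2632
  filler: 34.9/2.15 = 16.2326
  plasticizer: 25.8/0.93 = 27.7419
  zinc oxide: 4.1/5.6 = 0.7321
Sum of volumes = 149.9698
SG = 164.8 / 149.9698 = 1.099

SG = 1.099


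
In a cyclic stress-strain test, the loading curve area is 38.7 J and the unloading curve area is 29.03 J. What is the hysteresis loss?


Hysteresis loss = loading - unloading
= 38.7 - 29.03
= 9.67 J

9.67 J


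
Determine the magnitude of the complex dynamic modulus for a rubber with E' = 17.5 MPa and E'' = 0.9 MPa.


|E*| = sqrt(E'^2 + E''^2)
= sqrt(17.5^2 + 0.9^2)
= sqrt(306.2500 + 0.8100)
= 17.523 MPa

17.523 MPa


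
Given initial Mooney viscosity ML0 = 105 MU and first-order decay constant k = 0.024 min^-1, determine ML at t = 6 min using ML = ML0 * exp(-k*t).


ML = ML0 * exp(-k * t)
ML = 105 * exp(-0.024 * 6)
ML = 105 * 0.8659
ML = 90.92 MU

90.92 MU


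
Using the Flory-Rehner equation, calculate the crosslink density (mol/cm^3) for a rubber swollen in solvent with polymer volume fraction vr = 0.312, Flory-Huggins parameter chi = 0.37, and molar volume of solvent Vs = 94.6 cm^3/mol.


ln(1 - vr) = ln(1 - 0.312) = -0.3740
Numerator = -((-0.3740) + 0.312 + 0.37 * 0.312^2) = 0.0259
Denominator = 94.6 * (0.312^(1/3) - 0.312/2) = 49.4041
nu = 0.0259 / 49.4041 = 5.2524e-04 mol/cm^3

5.2524e-04 mol/cm^3


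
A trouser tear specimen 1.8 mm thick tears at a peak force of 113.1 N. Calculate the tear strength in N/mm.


Tear strength = force / thickness
= 113.1 / 1.8
= 62.83 N/mm

62.83 N/mm


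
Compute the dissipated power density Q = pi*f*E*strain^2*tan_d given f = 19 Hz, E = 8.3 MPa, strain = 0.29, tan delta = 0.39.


Q = pi * f * E * strain^2 * tan_d
= pi * 19 * 8.3 * 0.29^2 * 0.39
= pi * 19 * 8.3 * 0.0841 * 0.39
= 16.2496

Q = 16.2496


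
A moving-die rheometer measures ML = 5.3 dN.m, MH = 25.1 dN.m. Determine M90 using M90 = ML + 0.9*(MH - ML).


M90 = ML + 0.9 * (MH - ML)
M90 = 5.3 + 0.9 * (25.1 - 5.3)
M90 = 5.3 + 0.9 * 19.8
M90 = 23.12 dN.m

23.12 dN.m


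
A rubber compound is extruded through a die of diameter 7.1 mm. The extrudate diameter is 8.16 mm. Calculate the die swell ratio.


Die swell ratio = D_extrudate / D_die
= 8.16 / 7.1
= 1.149

Die swell = 1.149


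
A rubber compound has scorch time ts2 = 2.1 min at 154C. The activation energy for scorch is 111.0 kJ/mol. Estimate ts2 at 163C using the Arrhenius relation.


Convert temperatures: T1 = 154 + 273.15 = 427.15 K, T2 = 163 + 273.15 = 436.15 K
ts2_new = 2.1 * exp(111000 / 8.314 * (1/436.15 - 1/427.15))
1/T2 - 1/T1 = -4.8309e-05
ts2_new = 1.1 min

1.1 min


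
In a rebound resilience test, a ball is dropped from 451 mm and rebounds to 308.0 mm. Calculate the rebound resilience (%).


Resilience = h_rebound / h_drop * 100
= 308.0 / 451 * 100
= 68.3%

68.3%


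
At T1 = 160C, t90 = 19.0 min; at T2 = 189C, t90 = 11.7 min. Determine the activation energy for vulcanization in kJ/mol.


T1 = 433.15 K, T2 = 462.15 K
1/T1 - 1/T2 = 1.4487e-04
ln(t1/t2) = ln(19.0/11.7) = 0.4849
Ea = 8.314 * 0.4849 / 1.4487e-04 = 27825.3619 J/mol
Ea = 27.83 kJ/mol

27.83 kJ/mol


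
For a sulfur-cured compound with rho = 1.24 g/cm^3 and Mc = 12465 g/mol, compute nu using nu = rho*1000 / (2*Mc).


nu = rho * 1000 / (2 * Mc)
nu = 1.24 * 1000 / (2 * 12465)
nu = 1240.0 / 24930
nu = 0.0497 mol/L

0.0497 mol/L


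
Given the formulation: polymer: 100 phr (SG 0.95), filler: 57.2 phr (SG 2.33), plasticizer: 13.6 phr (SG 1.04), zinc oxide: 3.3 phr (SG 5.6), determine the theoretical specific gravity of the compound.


Sum of weights = 174.1
Volume contributions:
  polymer: 100/0.95 = 105.2632
  filler: 57.2/2.33 = 24.5494
  plasticizer: 13.6/1.04 = 13.0769
  zinc oxide: 3.3/5.6 = 0.5893
Sum of volumes = 143.4787
SG = 174.1 / 143.4787 = 1.213

SG = 1.213


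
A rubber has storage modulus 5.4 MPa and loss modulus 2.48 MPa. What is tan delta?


tan delta = E'' / E'
= 2.48 / 5.4
= 0.4593

tan delta = 0.4593


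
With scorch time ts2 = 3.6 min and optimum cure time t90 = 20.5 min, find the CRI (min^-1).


CRI = 100 / (t90 - ts2)
= 100 / (20.5 - 3.6)
= 100 / 16.9
= 5.92 min^-1

5.92 min^-1


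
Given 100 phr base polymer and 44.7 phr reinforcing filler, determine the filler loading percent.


Filler % = filler / (rubber + filler) * 100
= 44.7 / (100 + 44.7) * 100
= 44.7 / 144.7 * 100
= 30.89%

30.89%


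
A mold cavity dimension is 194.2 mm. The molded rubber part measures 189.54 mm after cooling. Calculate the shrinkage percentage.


Shrinkage = (mold - part) / mold * 100
= (194.2 - 189.54) / 194.2 * 100
= 4.66 / 194.2 * 100
= 2.4%

2.4%


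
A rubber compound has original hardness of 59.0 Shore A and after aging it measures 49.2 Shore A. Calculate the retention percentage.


Retention = aged / original * 100
= 49.2 / 59.0 * 100
= 83.4%

83.4%


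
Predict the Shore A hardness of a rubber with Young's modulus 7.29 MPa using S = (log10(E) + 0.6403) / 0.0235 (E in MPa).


log10(E) = 0.0235*S - 0.6403  =>  S = (log10(E) + 0.6403) / 0.0235
log10(7.29) = 0.862728
S = (0.862728 + 0.6403) / 0.0235 = 1.503028 / 0.0235
S = 64.0

Shore A = 64.0


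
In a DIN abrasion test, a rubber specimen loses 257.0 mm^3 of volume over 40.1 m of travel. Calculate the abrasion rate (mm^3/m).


Rate = volume_loss / distance
= 257.0 / 40.1
= 6.409 mm^3/m

6.409 mm^3/m


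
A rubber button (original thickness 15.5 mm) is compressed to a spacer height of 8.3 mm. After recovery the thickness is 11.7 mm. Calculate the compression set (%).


CS = (t0 - recovered) / (t0 - ts) * 100
= (15.5 - 11.7) / (15.5 - 8.3) * 100
= 3.8 / 7.2 * 100
= 52.8%

52.8%


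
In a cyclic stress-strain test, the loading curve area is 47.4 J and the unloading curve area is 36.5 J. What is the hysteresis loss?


Hysteresis loss = loading - unloading
= 47.4 - 36.5
= 10.9 J

10.9 J


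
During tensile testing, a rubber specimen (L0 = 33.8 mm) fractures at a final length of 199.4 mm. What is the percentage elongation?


Elongation = (Lf - L0) / L0 * 100
= (199.4 - 33.8) / 33.8 * 100
= 165.6 / 33.8 * 100
= 489.9%

489.9%


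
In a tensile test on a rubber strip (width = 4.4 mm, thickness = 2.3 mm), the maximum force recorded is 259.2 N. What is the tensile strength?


Area = width * thickness = 4.4 * 2.3 = 10.12 mm^2
TS = force / area = 259.2 / 10.12 = 25.61 MPa

25.61 MPa


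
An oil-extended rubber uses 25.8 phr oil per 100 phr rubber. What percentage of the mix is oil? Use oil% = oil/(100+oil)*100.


Oil % = oil / (100 + oil) * 100
= 25.8 / (100 + 25.8) * 100
= 25.8 / 125.8 * 100
= 20.51%

20.51%


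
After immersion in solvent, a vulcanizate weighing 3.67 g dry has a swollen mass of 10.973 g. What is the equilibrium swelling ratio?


Q = W_swollen / W_dry
Q = 10.973 / 3.67
Q = 2.99

Q = 2.99


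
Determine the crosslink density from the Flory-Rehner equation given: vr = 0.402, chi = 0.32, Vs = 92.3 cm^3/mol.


ln(1 - vr) = ln(1 - 0.402) = -0.5142
Numerator = -((-0.5142) + 0.402 + 0.32 * 0.402^2) = 0.0605
Denominator = 92.3 * (0.402^(1/3) - 0.402/2) = 49.5681
nu = 0.0605 / 49.5681 = 0.0012 mol/cm^3

0.0012 mol/cm^3


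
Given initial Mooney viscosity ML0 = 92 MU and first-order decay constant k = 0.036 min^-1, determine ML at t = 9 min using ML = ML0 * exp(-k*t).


ML = ML0 * exp(-k * t)
ML = 92 * exp(-0.036 * 9)
ML = 92 * 0.7233
ML = 66.54 MU

66.54 MU


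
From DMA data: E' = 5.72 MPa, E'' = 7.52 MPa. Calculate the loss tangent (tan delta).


tan delta = E'' / E'
= 7.52 / 5.72
= 1.3147

tan delta = 1.3147


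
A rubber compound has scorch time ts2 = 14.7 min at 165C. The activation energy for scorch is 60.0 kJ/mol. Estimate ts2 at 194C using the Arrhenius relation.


Convert temperatures: T1 = 165 + 273.15 = 438.15 K, T2 = 194 + 273.15 = 467.15 K
ts2_new = 14.7 * exp(60000 / 8.314 * (1/467.15 - 1/438.15))
1/T2 - 1/T1 = -1.4168e-04
ts2_new = 5.29 min

5.29 min


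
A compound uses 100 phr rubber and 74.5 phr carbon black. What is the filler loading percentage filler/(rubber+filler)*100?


Filler % = filler / (rubber + filler) * 100
= 74.5 / (100 + 74.5) * 100
= 74.5 / 174.5 * 100
= 42.69%

42.69%


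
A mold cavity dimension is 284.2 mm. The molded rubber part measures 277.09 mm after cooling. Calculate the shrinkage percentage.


Shrinkage = (mold - part) / mold * 100
= (284.2 - 277.09) / 284.2 * 100
= 7.11 / 284.2 * 100
= 2.5%

2.5%


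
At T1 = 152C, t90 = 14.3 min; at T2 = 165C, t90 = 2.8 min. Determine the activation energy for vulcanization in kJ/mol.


T1 = 425.15 K, T2 = 438.15 K
1/T1 - 1/T2 = 6.9788e-05
ln(t1/t2) = ln(14.3/2.8) = 1.6306
Ea = 8.314 * 1.6306 / 6.9788e-05 = 194262.8656 J/mol
Ea = 194.26 kJ/mol

194.26 kJ/mol


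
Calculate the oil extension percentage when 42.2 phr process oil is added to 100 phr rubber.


Oil % = oil / (100 + oil) * 100
= 42.2 / (100 + 42.2) * 100
= 42.2 / 142.2 * 100
= 29.68%

29.68%


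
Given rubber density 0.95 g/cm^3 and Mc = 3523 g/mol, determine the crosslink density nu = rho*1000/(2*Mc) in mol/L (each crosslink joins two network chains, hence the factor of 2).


nu = rho * 1000 / (2 * Mc)
nu = 0.95 * 1000 / (2 * 3523)
nu = 950.0 / 7046
nu = 0.1348 mol/L

0.1348 mol/L


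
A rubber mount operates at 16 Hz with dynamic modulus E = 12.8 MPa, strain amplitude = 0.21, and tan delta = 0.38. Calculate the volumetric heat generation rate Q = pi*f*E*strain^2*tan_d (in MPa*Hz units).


Q = pi * f * E * strain^2 * tan_d
= pi * 16 * 12.8 * 0.21^2 * 0.38
= pi * 16 * 12.8 * 0.0441 * 0.38
= 10.7821

Q = 10.7821


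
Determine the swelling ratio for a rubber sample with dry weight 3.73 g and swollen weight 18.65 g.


Q = W_swollen / W_dry
Q = 18.65 / 3.73
Q = 5.0

Q = 5.0


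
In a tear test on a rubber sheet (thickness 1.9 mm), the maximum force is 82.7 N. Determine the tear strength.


Tear strength = force / thickness
= 82.7 / 1.9
= 43.53 N/mm

43.53 N/mm


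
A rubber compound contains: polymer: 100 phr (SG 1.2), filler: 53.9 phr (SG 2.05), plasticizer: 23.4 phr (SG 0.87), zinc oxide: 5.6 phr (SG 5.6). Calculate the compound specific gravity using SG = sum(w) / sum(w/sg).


Sum of weights = 182.9
Volume contributions:
  polymer: 100/1.2 = 83.3333
  filler: 53.9/2.05 = 26.2927
  plasticizer: 23.4/0.87 = 26.8966
  zinc oxide: 5.6/5.6 = 1.0000
Sum of volumes = 137.5226
SG = 182.9 / 137.5226 = 1.33

SG = 1.33
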